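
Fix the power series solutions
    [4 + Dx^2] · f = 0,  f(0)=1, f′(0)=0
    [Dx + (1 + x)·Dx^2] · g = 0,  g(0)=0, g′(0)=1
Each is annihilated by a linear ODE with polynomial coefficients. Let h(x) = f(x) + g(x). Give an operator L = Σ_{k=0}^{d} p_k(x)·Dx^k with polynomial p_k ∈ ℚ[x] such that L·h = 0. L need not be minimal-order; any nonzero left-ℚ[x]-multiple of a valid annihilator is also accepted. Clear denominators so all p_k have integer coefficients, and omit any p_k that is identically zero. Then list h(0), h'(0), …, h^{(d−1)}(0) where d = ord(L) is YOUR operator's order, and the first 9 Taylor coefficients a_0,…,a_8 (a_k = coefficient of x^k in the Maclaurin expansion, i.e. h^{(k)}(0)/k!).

f: a_k = 1, 0, -2, 0, 2/3, 0, -4/45, 0, 2/315, …
g: a_k = 0, 1, -1/2, 1/3, -1/4, 1/5, -1/6, 1/7, -1/8, …
L₀ := lclm(L_f,L_g); ord L₀ ≤ 2+2.
L = (20 + 16·x + 8·x^2)·Dx + (12 + 28·x + 24·x^2 + 8·x^3)·Dx^2 + (5 + 4·x + 2·x^2)·Dx^3 + (3 + 7·x + 6·x^2 + 2·x^3)·Dx^4  (order 4).
h: a_k = 1, 1, -5/2, 1/3, 5/12, 1/5, -23/90, 1/7, -299/2520, …
ICs: h(0) = 1, h′(0) = 1, h′′(0) = -5, h′′′(0) = 2.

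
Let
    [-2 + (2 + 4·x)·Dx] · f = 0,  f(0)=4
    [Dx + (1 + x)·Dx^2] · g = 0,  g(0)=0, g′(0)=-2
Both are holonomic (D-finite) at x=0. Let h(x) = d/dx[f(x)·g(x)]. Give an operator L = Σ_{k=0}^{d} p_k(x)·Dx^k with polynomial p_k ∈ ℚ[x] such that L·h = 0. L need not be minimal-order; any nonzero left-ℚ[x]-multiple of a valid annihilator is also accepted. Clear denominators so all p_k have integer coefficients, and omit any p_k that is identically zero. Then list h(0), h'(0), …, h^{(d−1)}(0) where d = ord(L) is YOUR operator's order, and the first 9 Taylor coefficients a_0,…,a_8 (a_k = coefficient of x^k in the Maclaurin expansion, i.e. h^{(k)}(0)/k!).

L = (1 + 4·x + x^2) + (7 + 27·x + 30·x^2 + 8·x^3)·Dx + (2 + 11·x + 21·x^2 + 16·x^3 + 4·x^4)·Dx^2  (order 2).
h: a_k = -8, -8, 16, -80/3, 131/3, -363/5, 618/5, -7544/35, 43003/112, …
ICs: h(0) = -8, h′(0) = -8.

f: a_k = 4, 4, -2, 2, -5/2, 7/2, -21/4, 33/4, -429/32, …
g: a_k = 0, -2, 1, -2/3, 1/2, -2/5, 1/3, -2/7, 1/4, …
f·g: L₀ = L_f ⊗_s L_g, ord ≤ 1·2.
Derive L from L₀ (diff closure).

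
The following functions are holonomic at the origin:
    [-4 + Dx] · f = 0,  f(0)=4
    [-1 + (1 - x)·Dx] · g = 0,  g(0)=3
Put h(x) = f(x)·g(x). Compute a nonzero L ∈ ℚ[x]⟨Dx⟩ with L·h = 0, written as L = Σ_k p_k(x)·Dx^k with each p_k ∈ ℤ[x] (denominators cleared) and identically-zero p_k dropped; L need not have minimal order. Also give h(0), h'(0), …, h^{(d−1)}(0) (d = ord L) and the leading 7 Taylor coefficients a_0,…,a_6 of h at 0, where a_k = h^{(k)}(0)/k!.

f: a_k = 4, 16, 32, 128/3, 128/3, 512/15, 1024/45, …
g: a_k = 3, 3, 3, 3, 3, 3, 3, …
Product ⇒ symmetric product L₀, ord ≤ 1.
L = (5 - 4·x) + (-1 + x)·Dx  (order 1).
h: a_k = 12, 60, 156, 284, 412, 2572/5, 1748/3, …
ICs: h(0) = 12.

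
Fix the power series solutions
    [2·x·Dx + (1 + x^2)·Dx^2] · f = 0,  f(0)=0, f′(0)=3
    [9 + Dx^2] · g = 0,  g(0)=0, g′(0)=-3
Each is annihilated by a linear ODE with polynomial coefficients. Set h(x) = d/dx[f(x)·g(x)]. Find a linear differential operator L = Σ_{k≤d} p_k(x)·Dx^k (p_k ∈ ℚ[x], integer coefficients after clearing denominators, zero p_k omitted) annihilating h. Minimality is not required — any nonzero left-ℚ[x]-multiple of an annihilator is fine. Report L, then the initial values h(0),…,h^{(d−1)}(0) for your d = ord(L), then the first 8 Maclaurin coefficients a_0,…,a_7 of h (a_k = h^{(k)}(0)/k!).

L = (20358 + 86886·x^2 + 157437·x^4 + 155520·x^6 + 96228·x^8 + 36450·x^10 + 6561·x^12) + (6372·x + 25596·x^3 + 39960·x^5 + 32400·x^7 + 14580·x^9 + 2916·x^11)·Dx + (3432 + 15828·x^2 + 31110·x^4 + 33588·x^6 + 22032·x^8 + 8424·x^10 + 1458·x^12)·Dx^2 + (708·x + 2844·x^3 + 4440·x^5 + 3600·x^7 + 1620·x^9 + 324·x^11)·Dx^3 + (130 + 686·x^2 + 1513·x^4 + 1812·x^6 + 1260·x^8 + 486·x^10 + 81·x^12)·Dx^4  (order 4).
h: a_k = 0, -18, 0, 66, 0, -297/4, 0, 117/2, …
ICs: h(0) = 0, h′(0) = -18, h′′(0) = 0, h′′′(0) = 396.

f: a_k = 0, 3, 0, -1, 0, 3/5, 0, -3/7, …
g: a_k = 0, -3, 0, 9/2, 0, -81/40, 0, 243/560, …
Sym-product of L_f,L_g gives L₀ (≤ ord 4).
Differentiate: ansatz ord ≤ ord L₀ ⇒ L.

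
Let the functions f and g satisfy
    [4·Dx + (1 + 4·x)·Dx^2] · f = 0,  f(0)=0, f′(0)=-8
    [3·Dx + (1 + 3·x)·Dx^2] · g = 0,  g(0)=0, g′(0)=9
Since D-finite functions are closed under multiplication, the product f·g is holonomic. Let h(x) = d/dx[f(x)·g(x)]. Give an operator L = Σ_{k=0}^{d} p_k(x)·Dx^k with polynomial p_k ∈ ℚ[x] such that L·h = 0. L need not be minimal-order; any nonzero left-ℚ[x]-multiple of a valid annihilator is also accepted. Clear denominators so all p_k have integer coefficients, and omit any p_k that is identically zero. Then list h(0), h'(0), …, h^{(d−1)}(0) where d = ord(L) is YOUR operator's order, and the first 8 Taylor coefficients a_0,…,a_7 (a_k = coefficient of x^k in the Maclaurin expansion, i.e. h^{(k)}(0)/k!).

L = (600 + 4032·x + 6912·x^2) + (854 + 8808·x + 30240·x^2 + 34560·x^3)·Dx + (172 + 2380·x + 12312·x^2 + 28224·x^3 + 24192·x^4)·Dx^2 + (7 + 122·x + 847·x^2 + 2928·x^3 + 5040·x^4 + 3456·x^5)·Dx^3  (order 3).
h: a_k = 0, -144, 756, -3264, 13230, -261144/5, 1019004/5, -5541120/7, …
ICs: h(0) = 0, h′(0) = -144, h′′(0) = 1512.

f: a_k = 0, -8, 16, -128/3, 128, -2048/5, 4096/3, -32768/7, …
g: a_k = 0, 9, -27/2, 27, -243/4, 729/5, -729/2, 6561/7, …
L₀ := L_f ⊗_s L_g (sym. prod.), ord ≤ 4.
Differentiate: ansatz ord ≤ ord L₀ ⇒ L.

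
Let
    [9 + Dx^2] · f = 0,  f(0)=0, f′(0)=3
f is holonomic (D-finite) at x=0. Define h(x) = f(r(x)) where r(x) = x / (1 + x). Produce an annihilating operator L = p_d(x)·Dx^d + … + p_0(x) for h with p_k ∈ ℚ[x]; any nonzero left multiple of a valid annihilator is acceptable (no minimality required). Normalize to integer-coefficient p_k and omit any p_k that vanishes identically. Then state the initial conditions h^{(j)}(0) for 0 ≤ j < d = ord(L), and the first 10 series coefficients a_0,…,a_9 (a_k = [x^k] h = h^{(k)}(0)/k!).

L = 9 + (2 + 6·x + 6·x^2 + 2·x^3)·Dx + (1 + 4·x + 6·x^2 + 4·x^3 + x^4)·Dx^2  (order 2).
h: a_k = 0, 3, -3, -3/2, 21/2, -879/40, 255/8, -19353/560, 1893/80, 29811/4480, …
ICs: h(0) = 0, h′(0) = 3.

f: a_k = 0, 3, 0, -9/2, 0, 81/40, 0, -243/560, 0, 243/4480, …
h₀=f(r): pull back L_f along r ⇒ L₀.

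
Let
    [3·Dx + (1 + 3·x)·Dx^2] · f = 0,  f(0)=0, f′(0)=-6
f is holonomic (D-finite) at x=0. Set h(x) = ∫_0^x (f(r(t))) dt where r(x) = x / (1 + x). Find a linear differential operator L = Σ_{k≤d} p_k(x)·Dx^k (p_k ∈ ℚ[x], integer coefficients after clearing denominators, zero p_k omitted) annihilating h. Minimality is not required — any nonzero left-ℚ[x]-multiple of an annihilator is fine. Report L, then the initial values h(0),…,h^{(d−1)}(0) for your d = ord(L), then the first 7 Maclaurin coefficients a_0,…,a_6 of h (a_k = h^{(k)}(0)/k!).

f: a_k = 0, -6, 9, -18, 81/2, -486/5, 243, …
Substitute x→r, Dx→(1/r')Dx; clear ⇒ L₀.
h=∫₀ˣh₀: take L = L₀·Dx.
L = (5 + 8·x)·Dx^2 + (1 + 5·x + 4·x^2)·Dx^3  (order 3).
h: a_k = 0, 0, -3, 5, -21/2, 51/2, -341/5, …
ICs: h(0) = 0, h′(0) = 0, h′′(0) = -6.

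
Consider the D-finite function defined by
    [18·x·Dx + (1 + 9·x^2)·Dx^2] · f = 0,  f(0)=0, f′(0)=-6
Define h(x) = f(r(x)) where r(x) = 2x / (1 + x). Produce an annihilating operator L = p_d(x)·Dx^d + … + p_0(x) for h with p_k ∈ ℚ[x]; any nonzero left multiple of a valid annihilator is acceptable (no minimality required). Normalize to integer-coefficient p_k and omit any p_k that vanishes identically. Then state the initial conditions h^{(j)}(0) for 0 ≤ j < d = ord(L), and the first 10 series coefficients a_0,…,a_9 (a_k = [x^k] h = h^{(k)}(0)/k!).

f: a_k = 0, -6, 0, 18, 0, -486/5, 0, 4374/7, 0, -4374, …
h₀=f(r): pull back L_f along r ⇒ L₀.
L = (2 + 74·x)·Dx + (1 + 2·x + 37·x^2)·Dx^2  (order 2).
h: a_k = 0, -12, 12, 132, -420, -11292/5, 14124, 248316/7, -454020, -213708, …
ICs: h(0) = 0, h′(0) = -12.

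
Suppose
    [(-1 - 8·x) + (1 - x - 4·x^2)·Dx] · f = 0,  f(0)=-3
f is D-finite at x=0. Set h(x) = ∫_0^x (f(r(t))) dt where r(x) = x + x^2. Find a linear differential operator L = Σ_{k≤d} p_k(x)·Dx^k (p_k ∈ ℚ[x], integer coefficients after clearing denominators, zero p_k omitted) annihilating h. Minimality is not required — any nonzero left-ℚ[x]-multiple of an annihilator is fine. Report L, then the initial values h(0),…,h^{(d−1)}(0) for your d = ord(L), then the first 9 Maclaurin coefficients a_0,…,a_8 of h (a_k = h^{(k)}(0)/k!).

f: a_k = -3, -3, -15, -27, -87, -195, -543, -1323, -3495, …
h₀=f(r): pull back L_f along r ⇒ L₀.
h=∫h₀ ⇒ L = L₀·Dx.
L = (1 + 10·x + 24·x^2 + 16·x^3)·Dx + (-1 + x + 5·x^2 + 8·x^3 + 4·x^4)·Dx^2  (order 2).
h: a_k = 0, -3, -3/2, -6, -57/4, -183/5, -104, -2067/7, -6879/8, …
ICs: h(0) = 0, h′(0) = -3.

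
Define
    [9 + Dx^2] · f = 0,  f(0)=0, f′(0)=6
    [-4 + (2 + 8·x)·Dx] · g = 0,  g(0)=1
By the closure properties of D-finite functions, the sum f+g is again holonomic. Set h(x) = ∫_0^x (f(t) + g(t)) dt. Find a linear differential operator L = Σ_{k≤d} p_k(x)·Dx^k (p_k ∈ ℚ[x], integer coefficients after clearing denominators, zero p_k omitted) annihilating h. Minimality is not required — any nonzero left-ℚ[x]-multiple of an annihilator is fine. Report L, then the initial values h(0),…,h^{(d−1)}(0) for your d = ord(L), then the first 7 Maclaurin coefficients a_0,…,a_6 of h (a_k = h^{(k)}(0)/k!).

L = (-378 - 1296·x - 2592·x^2)·Dx + (45 + 828·x + 3888·x^2 + 5184·x^3)·Dx^2 + (-42 - 144·x - 288·x^2)·Dx^3 + (5 + 92·x + 432·x^2 + 576·x^3)·Dx^4  (order 4).
h: a_k = 0, 1, 4, -2/3, -5/4, -2, 641/120, …
ICs: h(0) = 0, h′(0) = 1, h′′(0) = 8, h′′′(0) = -4.

f: a_k = 0, 6, 0, -9, 0, 81/20, 0, …
g: a_k = 1, 2, -2, 4, -10, 28, -84, …
Weyl lclm of L_f,L_g ⇒ L₀ (ord ≤ 3).
h=∫₀ˣh₀: take L = L₀·Dx.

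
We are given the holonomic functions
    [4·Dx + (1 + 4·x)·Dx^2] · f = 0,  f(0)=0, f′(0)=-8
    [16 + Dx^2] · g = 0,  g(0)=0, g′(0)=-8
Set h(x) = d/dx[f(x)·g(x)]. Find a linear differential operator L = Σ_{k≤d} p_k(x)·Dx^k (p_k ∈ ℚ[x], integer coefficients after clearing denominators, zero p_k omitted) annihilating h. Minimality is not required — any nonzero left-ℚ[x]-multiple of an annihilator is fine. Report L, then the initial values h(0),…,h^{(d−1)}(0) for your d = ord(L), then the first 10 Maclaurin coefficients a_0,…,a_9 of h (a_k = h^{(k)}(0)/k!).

L = (-6400 - 45056·x - 172032·x^2 + 196608·x^3 + 2818048·x^4 + 6291456·x^5 + 4194304·x^6) + (-1536 - 8192·x + 20480·x^2 + 245760·x^3 + 655360·x^4 + 524288·x^5)·Dx + (-448 - 2816·x - 3584·x^2 + 73728·x^3 + 401408·x^4 + 786432·x^5 + 524288·x^6)·Dx^2 + (-96 - 512·x + 1280·x^2 + 15360·x^3 + 40960·x^4 + 32768·x^5)·Dx^3 + (-3 + 448·x^2 + 3840·x^3 + 14080·x^4 + 24576·x^5 + 16384·x^6)·Dx^4  (order 4).
h: a_k = 0, 128, -384, 2048/3, -10240/3, 45056/3, -888832/15, 14811136/63, -6553600/7, 10571546624/2835, …
ICs: h(0) = 0, h′(0) = 128, h′′(0) = -768, h′′′(0) = 4096.

f: a_k = 0, -8, 16, -128/3, 128, -2048/5, 4096/3, -32768/7, 16384, -524288/9, …
g: a_k = 0, -8, 0, 64/3, 0, -256/15, 0, 2048/315, 0, -4096/2835, …
f·g: L₀ = L_f ⊗_s L_g, ord ≤ 2·2.
Derive L from L₀ (diff closure).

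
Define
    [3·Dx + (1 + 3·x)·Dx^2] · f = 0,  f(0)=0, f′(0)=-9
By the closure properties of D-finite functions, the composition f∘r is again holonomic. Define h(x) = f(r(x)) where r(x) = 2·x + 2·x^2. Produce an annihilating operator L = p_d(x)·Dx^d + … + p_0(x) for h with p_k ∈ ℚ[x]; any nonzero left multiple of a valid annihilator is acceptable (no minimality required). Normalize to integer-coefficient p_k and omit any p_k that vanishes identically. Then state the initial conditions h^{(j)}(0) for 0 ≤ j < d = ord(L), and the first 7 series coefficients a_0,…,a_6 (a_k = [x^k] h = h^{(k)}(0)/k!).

L = (4 + 12·x + 12·x^2)·Dx + (1 + 8·x + 18·x^2 + 12·x^3)·Dx^2  (order 2).
h: a_k = 0, -18, 36, -108, 378, -7128/5, 5616, …
ICs: h(0) = 0, h′(0) = -18.

f: a_k = 0, -9, 27/2, -27, 243/4, -729/5, 729/2, …
Change of var in L_f (x↦r) gives L₀.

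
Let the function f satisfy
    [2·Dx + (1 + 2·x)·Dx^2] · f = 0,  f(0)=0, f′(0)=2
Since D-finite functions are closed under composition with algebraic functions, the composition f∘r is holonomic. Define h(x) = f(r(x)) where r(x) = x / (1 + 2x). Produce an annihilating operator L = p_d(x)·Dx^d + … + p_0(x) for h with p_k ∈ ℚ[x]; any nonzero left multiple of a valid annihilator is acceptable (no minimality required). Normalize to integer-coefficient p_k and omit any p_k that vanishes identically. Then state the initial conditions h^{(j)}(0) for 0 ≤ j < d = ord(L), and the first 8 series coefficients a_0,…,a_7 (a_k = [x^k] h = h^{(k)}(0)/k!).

f: a_k = 0, 2, -2, 8/3, -4, 32/5, -32/3, 128/7, …
L₀ from L_f via x↦r, Dx↦r'^{-1}Dx.
L = (6 + 16·x)·Dx + (1 + 6·x + 8·x^2)·Dx^2  (order 2).
h: a_k = 0, 2, -6, 56/3, -60, 992/5, -672, 16256/7, …
ICs: h(0) = 0, h′(0) = 2.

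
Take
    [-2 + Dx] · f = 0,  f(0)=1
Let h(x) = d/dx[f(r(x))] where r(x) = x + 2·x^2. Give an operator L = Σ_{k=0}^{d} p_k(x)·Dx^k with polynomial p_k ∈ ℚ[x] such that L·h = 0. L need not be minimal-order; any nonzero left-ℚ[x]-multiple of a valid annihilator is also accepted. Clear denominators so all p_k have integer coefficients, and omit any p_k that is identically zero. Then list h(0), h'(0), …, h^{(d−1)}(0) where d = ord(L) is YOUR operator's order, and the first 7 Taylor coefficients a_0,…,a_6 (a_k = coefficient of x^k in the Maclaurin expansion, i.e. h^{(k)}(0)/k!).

f: a_k = 1, 2, 2, 4/3, 2/3, 4/15, 4/45, …
L₀ from L_f via x↦r, Dx↦r'^{-1}Dx.
h₀' ⇒ L via d/dx closure of L₀.
L = (6 + 16·x + 32·x^2) + (-1 - 4·x)·Dx  (order 1).
h: a_k = 2, 12, 28, 200/3, 108, 2648/15, 10424/45, …
ICs: h(0) = 2.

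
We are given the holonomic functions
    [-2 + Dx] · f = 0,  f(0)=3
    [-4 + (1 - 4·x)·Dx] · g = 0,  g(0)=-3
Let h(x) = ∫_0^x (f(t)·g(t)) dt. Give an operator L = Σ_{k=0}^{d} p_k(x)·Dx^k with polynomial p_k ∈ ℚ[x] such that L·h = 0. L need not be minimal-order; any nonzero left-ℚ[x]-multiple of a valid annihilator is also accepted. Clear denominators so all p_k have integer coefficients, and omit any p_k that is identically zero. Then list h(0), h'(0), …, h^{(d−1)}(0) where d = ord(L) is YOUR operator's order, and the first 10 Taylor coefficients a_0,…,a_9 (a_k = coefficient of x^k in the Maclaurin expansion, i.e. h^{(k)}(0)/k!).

L = (6 - 8·x)·Dx + (-1 + 4·x)·Dx^2  (order 2).
h: a_k = 0, -9, -27, -78, -237, -3798/5, -12662/5, -303892/35, -1063623/35, -34035938/315, …
ICs: h(0) = 0, h′(0) = -9.

f: a_k = 3, 6, 6, 4, 2, 4/5, 4/15, 8/105, 2/105, 4/945, …
g: a_k = -3, -12, -48, -192, -768, -3072, -12288, -49152, -196608, -786432, …
f·g: L₀ = L_f ⊗_s L_g, ord ≤ 1·1.
Integrate: L := L₀·Dx.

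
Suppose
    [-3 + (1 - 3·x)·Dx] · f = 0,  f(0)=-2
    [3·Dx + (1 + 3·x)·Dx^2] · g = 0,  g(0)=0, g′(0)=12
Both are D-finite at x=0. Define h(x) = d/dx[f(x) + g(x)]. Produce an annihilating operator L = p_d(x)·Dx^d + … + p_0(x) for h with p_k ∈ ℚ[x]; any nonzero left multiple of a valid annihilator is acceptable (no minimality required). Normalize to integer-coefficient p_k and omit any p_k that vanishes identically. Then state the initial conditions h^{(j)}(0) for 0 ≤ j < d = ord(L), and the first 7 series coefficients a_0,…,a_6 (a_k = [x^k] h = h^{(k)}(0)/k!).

f: a_k = -2, -6, -18, -54, -162, -486, -1458, …
g: a_k = 0, 12, -18, 36, -81, 972/5, -486, …
f+g: L₀ = lclm(L_f,L_g), ord ≤ 1+2.
h₀' ⇒ L via d/dx closure of L₀.
L = (30 + 18·x) + (4 + 48·x + 36·x^2)·Dx + (-1 - x + 9·x^2 + 9·x^3)·Dx^2  (order 2).
h: a_k = 6, -72, -54, -972, -1458, -11664, -21870, …
ICs: h(0) = 6, h′(0) = -72.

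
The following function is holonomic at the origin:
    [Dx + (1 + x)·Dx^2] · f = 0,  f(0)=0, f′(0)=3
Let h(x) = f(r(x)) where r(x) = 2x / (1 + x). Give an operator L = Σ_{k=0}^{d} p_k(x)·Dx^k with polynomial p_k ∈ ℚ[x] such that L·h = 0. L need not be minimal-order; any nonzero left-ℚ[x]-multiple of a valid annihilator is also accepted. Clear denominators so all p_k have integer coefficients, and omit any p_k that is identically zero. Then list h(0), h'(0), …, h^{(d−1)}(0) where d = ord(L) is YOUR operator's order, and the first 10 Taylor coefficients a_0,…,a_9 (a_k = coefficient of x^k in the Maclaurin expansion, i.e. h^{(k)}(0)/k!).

f: a_k = 0, 3, -3/2, 1, -3/4, 3/5, -1/2, 3/7, -3/8, 1/3, …
L₀ from L_f via x↦r, Dx↦r'^{-1}Dx.
L = (4 + 6·x)·Dx + (1 + 4·x + 3·x^2)·Dx^2  (order 2).
h: a_k = 0, 6, -12, 26, -60, 726/5, -364, 6558/7, -2460, 19682/3, …
ICs: h(0) = 0, h′(0) = 6.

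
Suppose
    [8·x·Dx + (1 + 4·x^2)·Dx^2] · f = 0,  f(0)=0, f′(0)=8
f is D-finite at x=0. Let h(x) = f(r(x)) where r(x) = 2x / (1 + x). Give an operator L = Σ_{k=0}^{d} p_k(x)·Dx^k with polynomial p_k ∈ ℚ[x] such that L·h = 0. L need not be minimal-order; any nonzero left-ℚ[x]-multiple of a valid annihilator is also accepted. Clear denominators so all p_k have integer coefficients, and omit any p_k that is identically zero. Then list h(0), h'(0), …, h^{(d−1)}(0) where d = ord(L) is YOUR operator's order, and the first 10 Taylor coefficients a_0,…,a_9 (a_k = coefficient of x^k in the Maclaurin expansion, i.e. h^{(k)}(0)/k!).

f: a_k = 0, 8, 0, -32/3, 0, 128/5, 0, -512/7, 0, 2048/9, …
L₀ from L_f via x↦r, Dx↦r'^{-1}Dx.
L = (2 + 34·x)·Dx + (1 + 2·x + 17·x^2)·Dx^2  (order 2).
h: a_k = 0, 16, -16, -208/3, 240, 1616/5, -9776/3, 11632/7, 38640, -815984/9, …
ICs: h(0) = 0, h′(0) = 16.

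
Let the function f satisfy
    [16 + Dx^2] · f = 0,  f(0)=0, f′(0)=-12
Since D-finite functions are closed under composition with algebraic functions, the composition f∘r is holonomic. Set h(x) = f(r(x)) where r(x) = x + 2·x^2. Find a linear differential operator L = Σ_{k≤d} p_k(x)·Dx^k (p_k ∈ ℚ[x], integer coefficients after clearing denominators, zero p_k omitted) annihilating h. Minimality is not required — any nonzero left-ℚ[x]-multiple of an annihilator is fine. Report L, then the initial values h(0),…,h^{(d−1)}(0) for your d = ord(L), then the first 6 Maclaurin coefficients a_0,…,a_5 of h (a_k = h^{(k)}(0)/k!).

f: a_k = 0, -12, 0, 32, 0, -128/5, …
h₀=f(r): pull back L_f along r ⇒ L₀.
L = (16 + 192·x + 768·x^2 + 1024·x^3) - 4·Dx + (1 + 4·x)·Dx^2  (order 2).
h: a_k = 0, -12, -24, 32, 192, 1792/5, …
ICs: h(0) = 0, h′(0) = -12.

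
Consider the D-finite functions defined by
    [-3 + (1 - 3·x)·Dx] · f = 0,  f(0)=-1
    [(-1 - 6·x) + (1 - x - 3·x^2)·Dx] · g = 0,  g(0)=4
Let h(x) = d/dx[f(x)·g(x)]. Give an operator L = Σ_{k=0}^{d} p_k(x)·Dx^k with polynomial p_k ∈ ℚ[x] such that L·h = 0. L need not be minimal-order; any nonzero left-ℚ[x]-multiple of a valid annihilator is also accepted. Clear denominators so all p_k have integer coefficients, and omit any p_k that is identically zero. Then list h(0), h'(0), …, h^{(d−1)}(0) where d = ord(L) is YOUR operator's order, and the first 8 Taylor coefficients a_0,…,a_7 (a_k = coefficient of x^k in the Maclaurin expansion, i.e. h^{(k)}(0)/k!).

L = (32 - 54·x - 216·x^2 + 972·x^4) + (-4 + 16·x + 27·x^2 - 144·x^3 + 243·x^5)·Dx  (order 1).
h: a_k = -16, -128, -660, -2944, -11840, -44952, -163408, -576512, …
ICs: h(0) = -16.

f: a_k = -1, -3, -9, -27, -81, -243, -729, -2187, …
g: a_k = 4, 4, 16, 28, 76, 160, 388, 868, …
Product ⇒ symmetric product L₀, ord ≤ 1.
Differentiate: ansatz ord ≤ ord L₀ ⇒ L.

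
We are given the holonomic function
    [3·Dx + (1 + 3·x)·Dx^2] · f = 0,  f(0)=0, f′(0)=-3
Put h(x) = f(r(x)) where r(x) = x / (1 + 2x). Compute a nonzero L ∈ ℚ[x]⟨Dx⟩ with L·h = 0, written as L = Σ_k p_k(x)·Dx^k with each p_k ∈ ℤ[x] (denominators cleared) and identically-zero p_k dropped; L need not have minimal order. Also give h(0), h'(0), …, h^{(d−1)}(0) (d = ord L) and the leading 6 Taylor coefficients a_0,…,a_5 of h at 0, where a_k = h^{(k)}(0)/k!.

L = (7 + 20·x)·Dx + (1 + 7·x + 10·x^2)·Dx^2  (order 2).
h: a_k = 0, -3, 21/2, -39, 609/4, -3093/5, …
ICs: h(0) = 0, h′(0) = -3.

f: a_k = 0, -3, 9/2, -9, 81/4, -243/5, …
L₀ from L_f via x↦r, Dx↦r'^{-1}Dx.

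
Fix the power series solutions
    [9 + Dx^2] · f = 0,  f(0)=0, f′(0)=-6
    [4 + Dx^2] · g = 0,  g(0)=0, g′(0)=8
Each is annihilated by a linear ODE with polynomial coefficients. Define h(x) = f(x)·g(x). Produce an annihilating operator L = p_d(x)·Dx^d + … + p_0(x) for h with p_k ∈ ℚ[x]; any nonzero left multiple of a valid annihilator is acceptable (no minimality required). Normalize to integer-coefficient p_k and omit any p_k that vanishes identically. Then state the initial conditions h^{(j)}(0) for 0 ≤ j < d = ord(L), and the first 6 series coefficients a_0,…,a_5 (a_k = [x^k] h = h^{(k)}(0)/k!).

f: a_k = 0, -6, 0, 9, 0, -81/20, …
g: a_k = 0, 8, 0, -16/3, 0, 16/15, …
Product ⇒ symmetric product L₀, ord ≤ 4.
L = 25 + 26·Dx^2 + Dx^4  (order 4).
h: a_k = 0, 0, -48, 0, 104, 0, …
ICs: h(0) = 0, h′(0) = 0, h′′(0) = -96, h′′′(0) = 0.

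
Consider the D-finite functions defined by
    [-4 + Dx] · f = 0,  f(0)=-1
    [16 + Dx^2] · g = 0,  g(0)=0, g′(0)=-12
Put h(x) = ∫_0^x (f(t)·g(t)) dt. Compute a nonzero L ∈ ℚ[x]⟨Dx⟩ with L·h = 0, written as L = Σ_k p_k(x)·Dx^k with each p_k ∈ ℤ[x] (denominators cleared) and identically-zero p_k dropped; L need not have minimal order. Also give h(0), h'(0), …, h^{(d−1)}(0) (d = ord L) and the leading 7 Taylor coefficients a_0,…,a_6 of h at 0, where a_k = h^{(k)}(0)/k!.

L = 32·Dx - 8·Dx^2 + Dx^3  (order 3).
h: a_k = 0, 0, 6, 16, 16, 0, -256/15, …
ICs: h(0) = 0, h′(0) = 0, h′′(0) = 12.

f: a_k = -1, -4, -8, -32/3, -32/3, -128/15, -256/45, …
g: a_k = 0, -12, 0, 32, 0, -128/5, 0, …
f·g: L₀ = L_f ⊗_s L_g, ord ≤ 1·2.
h=∫h₀ ⇒ L = L₀·Dx.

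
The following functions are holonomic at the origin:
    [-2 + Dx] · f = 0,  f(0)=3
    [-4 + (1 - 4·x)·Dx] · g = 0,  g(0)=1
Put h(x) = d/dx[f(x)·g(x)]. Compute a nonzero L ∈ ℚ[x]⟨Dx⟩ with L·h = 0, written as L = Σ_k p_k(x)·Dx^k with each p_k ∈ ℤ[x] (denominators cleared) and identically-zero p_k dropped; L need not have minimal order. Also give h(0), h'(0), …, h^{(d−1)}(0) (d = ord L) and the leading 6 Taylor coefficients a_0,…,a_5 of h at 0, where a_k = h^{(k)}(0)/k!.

f: a_k = 3, 6, 6, 4, 2, 4/5, …
g: a_k = 1, 4, 16, 64, 256, 1024, …
h₀=f·g: eliminate ⇒ L₀, order ≤ 1·1.
Derive L from L₀ (diff closure).
L = (26 - 48·x + 32·x^2) + (-3 + 16·x - 16·x^2)·Dx  (order 1).
h: a_k = 18, 156, 948, 5064, 25324, 607784/5, …
ICs: h(0) = 18.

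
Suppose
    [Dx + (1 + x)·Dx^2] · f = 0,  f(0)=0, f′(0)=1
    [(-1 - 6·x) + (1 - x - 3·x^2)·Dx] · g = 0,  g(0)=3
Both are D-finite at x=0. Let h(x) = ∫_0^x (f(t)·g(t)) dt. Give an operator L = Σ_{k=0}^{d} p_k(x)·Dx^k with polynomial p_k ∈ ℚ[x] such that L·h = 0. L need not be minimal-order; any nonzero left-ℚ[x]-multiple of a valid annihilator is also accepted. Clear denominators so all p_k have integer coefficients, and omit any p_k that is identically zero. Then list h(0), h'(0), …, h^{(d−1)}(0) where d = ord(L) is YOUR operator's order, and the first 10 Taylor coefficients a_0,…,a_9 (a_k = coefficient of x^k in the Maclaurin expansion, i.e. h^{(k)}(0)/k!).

L = (7 + 12·x)·Dx + (1 + 15·x + 15·x^2)·Dx^2 + (-1 + 4·x^2 + 3·x^3)·Dx^3  (order 3).
h: a_k = 0, 0, 3/2, 1/2, 23/8, 61/20, 1007/120, 478/35, 34591/1120, 149381/2520, …
ICs: h(0) = 0, h′(0) = 0, h′′(0) = 3.

f: a_k = 0, 1, -1/2, 1/3, -1/4, 1/5, -1/6, 1/7, -1/8, 1/9, …
g: a_k = 3, 3, 12, 21, 57, 120, 291, 651, 1524, 3477, …
L₀ := L_f ⊗_s L_g (sym. prod.), ord ≤ 2.
Integrate: L := L₀·Dx.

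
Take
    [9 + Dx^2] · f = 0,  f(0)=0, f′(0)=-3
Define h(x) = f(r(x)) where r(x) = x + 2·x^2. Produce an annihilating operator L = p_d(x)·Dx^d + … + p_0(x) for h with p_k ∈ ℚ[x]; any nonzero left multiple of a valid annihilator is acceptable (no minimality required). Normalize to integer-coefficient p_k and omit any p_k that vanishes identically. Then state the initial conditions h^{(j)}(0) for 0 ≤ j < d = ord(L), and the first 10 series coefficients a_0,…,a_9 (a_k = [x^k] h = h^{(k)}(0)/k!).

f: a_k = 0, -3, 0, 9/2, 0, -81/40, 0, 243/560, 0, -243/4480, …
Substitute x→r, Dx→(1/r')Dx; clear ⇒ L₀.
L = (9 + 108·x + 432·x^2 + 576·x^3) - 4·Dx + (1 + 4·x)·Dx^2  (order 2).
h: a_k = 0, -3, -6, 9/2, 27, 2079/40, 63/4, -45117/560, -6237/40, -562707/4480, …
ICs: h(0) = 0, h′(0) = -3.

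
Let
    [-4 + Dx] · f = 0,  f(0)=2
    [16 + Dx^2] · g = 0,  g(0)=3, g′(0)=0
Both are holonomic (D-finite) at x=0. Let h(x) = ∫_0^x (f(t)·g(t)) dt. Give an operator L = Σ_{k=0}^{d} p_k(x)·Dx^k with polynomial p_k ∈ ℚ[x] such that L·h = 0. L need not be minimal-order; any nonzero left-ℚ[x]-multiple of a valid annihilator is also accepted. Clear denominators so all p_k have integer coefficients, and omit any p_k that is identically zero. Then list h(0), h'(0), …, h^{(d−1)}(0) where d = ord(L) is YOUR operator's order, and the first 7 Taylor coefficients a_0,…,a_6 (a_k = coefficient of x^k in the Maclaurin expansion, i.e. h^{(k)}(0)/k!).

L = 32·Dx - 8·Dx^2 + Dx^3  (order 3).
h: a_k = 0, 6, 12, 0, -32, -256/5, -512/15, …
ICs: h(0) = 0, h′(0) = 6, h′′(0) = 24.

f: a_k = 2, 8, 16, 64/3, 64/3, 256/15, 512/45, …
g: a_k = 3, 0, -24, 0, 32, 0, -256/15, …
L₀ := L_f ⊗_s L_g (sym. prod.), ord ≤ 2.
h=∫h₀ ⇒ L = L₀·Dx.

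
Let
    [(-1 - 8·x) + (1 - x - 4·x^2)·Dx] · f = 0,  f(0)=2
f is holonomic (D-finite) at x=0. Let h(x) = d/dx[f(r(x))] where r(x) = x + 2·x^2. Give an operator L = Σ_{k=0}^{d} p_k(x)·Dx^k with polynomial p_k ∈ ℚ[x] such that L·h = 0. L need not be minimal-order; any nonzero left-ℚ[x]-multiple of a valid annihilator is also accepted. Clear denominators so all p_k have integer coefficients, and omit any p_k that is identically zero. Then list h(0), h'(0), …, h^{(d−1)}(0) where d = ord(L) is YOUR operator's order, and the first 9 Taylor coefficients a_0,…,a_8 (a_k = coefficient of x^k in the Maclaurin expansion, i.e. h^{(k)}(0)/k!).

f: a_k = 2, 2, 10, 18, 58, 130, 362, 882, 2330, …
Change of var in L_f (x↦r) gives L₀.
Derive L from L₀ (diff closure).
L = (14 + 20·x + 120·x^2 + 320·x^3 + 320·x^4) + (-1 - 3·x + 10·x^2 + 40·x^3 + 80·x^4 + 64·x^5)·Dx  (order 1).
h: a_k = 2, 28, 174, 824, 4050, 19188, 85974, 381808, 1669914, …
ICs: h(0) = 2.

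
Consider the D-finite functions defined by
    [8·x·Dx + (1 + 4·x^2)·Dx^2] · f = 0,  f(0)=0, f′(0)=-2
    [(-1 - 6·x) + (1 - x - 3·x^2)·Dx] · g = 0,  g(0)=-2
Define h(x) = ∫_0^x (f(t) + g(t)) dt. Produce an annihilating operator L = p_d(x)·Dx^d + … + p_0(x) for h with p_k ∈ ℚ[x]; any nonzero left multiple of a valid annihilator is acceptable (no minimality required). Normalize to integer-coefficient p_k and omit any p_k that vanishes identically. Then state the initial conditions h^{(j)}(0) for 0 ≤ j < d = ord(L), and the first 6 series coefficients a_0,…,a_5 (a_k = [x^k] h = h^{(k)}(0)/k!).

L = (32 - 128·x - 1488·x^2 - 2880·x^3 - 8424·x^4 - 2592·x^6)·Dx^2 + (-25 - 160·x - 214·x^2 - 1188·x^3 - 2628·x^4 - 6264·x^5 - 432·x^6 - 2592·x^7)·Dx^3 + (4 + 9·x + 54·x^2 - 66·x^3 - x^4 - 444·x^5 - 720·x^6 - 144·x^7 - 432·x^8)·Dx^4  (order 4).
h: a_k = 0, -2, -2, -8/3, -17/6, -38/5, …
ICs: h(0) = 0, h′(0) = -2, h′′(0) = -4, h′′′(0) = -16.

f: a_k = 0, -2, 0, 8/3, 0, -32/5, …
g: a_k = -2, -2, -8, -14, -38, -80, …
f+g: L₀ = lclm(L_f,L_g), ord ≤ 2+1.
∫: right-multiply L₀ by Dx.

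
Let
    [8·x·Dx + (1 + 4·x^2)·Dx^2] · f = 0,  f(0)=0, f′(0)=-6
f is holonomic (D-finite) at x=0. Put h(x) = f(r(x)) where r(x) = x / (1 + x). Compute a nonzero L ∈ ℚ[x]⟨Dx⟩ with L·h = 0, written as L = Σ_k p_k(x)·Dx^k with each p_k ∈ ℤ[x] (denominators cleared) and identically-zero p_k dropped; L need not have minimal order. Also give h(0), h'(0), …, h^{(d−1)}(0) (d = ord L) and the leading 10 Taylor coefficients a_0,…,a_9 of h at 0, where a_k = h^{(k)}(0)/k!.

L = (2 + 10·x)·Dx + (1 + 2·x + 5·x^2)·Dx^2  (order 2).
h: a_k = 0, -6, 6, 2, -18, 114/5, 22, -834/7, 126, 718/3, …
ICs: h(0) = 0, h′(0) = -6.

f: a_k = 0, -6, 0, 8, 0, -96/5, 0, 384/7, 0, -512/3, …
Change of var in L_f (x↦r) gives L₀.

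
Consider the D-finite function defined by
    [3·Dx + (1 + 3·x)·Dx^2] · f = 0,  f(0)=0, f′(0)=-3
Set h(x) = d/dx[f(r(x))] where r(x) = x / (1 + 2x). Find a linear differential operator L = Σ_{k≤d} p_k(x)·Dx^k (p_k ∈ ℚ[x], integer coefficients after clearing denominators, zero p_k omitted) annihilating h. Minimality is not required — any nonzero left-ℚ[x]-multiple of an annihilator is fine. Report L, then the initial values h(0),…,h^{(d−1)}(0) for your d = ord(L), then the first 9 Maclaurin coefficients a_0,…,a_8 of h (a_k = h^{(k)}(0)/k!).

L = (7 + 20·x) + (1 + 7·x + 10·x^2)·Dx  (order 1).
h: a_k = -3, 21, -117, 609, -3093, 15561, -77997, 390369, -1952613, …
ICs: h(0) = -3.

f: a_k = 0, -3, 9/2, -9, 81/4, -243/5, 243/2, -2187/7, 6561/8, …
h₀=f(r): pull back L_f along r ⇒ L₀.
h₀' ⇒ L via d/dx closure of L₀.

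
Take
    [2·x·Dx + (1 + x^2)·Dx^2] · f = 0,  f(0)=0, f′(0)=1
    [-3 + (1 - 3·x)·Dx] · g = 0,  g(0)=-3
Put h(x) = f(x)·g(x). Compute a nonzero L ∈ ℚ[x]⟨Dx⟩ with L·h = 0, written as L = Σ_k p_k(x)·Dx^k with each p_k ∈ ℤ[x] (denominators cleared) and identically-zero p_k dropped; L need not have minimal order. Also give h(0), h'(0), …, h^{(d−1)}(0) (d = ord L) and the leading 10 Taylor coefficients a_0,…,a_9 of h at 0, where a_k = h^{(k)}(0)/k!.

L = 6·x + (6 - 2·x + 12·x^2)·Dx + (-1 + 3·x - x^2 + 3·x^3)·Dx^2  (order 2).
h: a_k = 0, -3, -9, -26, -78, -1173/5, -3519/5, -73884/35, -221652/35, -1994903/105, …
ICs: h(0) = 0, h′(0) = -3.

f: a_k = 0, 1, 0, -1/3, 0, 1/5, 0, -1/7, 0, 1/9, …
g: a_k = -3, -9, -27, -81, -243, -729, -2187, -6561, -19683, -59049, …
Sym-product of L_f,L_g gives L₀ (≤ ord 2).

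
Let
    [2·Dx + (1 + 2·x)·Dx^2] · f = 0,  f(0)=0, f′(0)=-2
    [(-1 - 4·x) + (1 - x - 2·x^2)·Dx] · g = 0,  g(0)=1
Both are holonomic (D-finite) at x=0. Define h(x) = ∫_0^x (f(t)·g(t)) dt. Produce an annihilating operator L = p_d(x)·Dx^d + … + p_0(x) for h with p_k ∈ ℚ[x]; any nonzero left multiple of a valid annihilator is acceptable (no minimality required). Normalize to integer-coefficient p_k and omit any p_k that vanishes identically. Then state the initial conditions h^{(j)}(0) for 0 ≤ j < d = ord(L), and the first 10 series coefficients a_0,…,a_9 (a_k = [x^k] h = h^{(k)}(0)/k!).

f: a_k = 0, -2, 2, -8/3, 4, -32/5, 32/3, -128/7, 32, -512/9, …
g: a_k = 1, 1, 3, 5, 11, 21, 43, 85, 171, 341, …
Product ⇒ symmetric product L₀, ord ≤ 2.
Integrate: L := L₀·Dx.
L = (6 + 16·x)·Dx + (14·x + 20·x^2)·Dx^2 + (-1 - x + 4·x^2 + 4·x^3)·Dx^3  (order 3).
h: a_k = 0, 0, -1, 0, -5/3, -8/15, -56/15, -256/105, -1052/105, -64/7, …
ICs: h(0) = 0, h′(0) = 0, h′′(0) = -2.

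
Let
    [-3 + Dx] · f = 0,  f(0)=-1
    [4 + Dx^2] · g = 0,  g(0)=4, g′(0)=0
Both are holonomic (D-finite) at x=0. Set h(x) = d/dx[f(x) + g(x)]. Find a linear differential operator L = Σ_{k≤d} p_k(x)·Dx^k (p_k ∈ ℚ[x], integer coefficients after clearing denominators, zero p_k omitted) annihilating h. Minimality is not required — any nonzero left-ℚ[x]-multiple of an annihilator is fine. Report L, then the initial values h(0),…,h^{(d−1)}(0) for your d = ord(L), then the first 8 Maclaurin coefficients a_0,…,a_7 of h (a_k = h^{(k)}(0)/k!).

f: a_k = -1, -3, -9/2, -9/2, -27/8, -81/40, -81/80, -243/560, …
g: a_k = 4, 0, -8, 0, 8/3, 0, -16/45, 0, …
Sum ⇒ L₀ = lclm(L_f,L_g) in ℚ(x)⟨Dx⟩.
h₀' ⇒ L via d/dx closure of L₀.
L = 12 - 4·Dx + 3·Dx^2 - Dx^3  (order 3).
h: a_k = -3, -25, -27/2, -17/6, -81/8, -197/24, -243/80, -791/720, …
ICs: h(0) = -3, h′(0) = -25, h′′(0) = -27.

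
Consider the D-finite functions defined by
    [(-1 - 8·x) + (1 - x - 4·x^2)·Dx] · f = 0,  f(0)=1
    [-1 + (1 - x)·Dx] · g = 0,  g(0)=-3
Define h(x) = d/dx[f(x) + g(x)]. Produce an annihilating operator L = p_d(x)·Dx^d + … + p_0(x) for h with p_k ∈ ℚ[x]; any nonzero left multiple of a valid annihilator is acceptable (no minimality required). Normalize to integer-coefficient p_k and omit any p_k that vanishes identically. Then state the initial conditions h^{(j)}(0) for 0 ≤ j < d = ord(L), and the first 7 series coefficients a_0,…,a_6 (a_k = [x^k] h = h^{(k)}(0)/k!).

L = (-6 - 96·x - 384·x^3 + 96·x^4) + (6 + 42·x - 24·x^2 + 144·x^3 - 372·x^4 + 96·x^5)·Dx + (-1 + 2·x - 9·x^2 + 24·x^3 + 28·x^4 - 60·x^5 + 16·x^6)·Dx^2  (order 2).
h: a_k = -2, 4, 18, 104, 310, 1068, 3066, …
ICs: h(0) = -2, h′(0) = 4.

f: a_k = 1, 1, 5, 9, 29, 65, 181, …
g: a_k = -3, -3, -3, -3, -3, -3, -3, …
Weyl lclm of L_f,L_g ⇒ L₀ (ord ≤ 2).
h₀' ⇒ L via d/dx closure of L₀.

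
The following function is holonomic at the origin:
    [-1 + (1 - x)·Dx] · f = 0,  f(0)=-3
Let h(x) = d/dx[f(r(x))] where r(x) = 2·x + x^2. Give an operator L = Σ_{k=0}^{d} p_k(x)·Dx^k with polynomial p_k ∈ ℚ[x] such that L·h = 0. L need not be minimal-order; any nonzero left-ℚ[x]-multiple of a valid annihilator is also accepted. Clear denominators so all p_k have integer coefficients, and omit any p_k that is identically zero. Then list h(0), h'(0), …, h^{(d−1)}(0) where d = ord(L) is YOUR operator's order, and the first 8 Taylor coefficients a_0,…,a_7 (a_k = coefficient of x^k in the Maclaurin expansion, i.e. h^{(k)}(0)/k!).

f: a_k = -3, -3, -3, -3, -3, -3, -3, -3, …
Change of var in L_f (x↦r) gives L₀.
h₀' ⇒ L via d/dx closure of L₀.
L = (5 + 6·x + 3·x^2) + (-1 + x + 3·x^2 + x^3)·Dx  (order 1).
h: a_k = -6, -30, -108, -348, -1050, -3042, -8568, -23640, …
ICs: h(0) = -6.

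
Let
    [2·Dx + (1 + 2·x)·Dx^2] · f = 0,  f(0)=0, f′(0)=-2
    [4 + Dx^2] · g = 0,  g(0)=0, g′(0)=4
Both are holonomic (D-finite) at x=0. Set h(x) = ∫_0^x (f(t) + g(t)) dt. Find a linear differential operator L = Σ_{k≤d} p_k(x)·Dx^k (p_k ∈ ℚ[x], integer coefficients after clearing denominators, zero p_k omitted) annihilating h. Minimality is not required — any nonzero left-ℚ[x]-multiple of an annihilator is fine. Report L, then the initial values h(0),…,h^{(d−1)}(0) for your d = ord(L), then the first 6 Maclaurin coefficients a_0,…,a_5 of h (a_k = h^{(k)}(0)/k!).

L = (56 + 32·x + 32·x^2)·Dx^2 + (12 + 40·x + 48·x^2 + 32·x^3)·Dx^3 + (14 + 8·x + 8·x^2)·Dx^4 + (3 + 10·x + 12·x^2 + 8·x^3)·Dx^5  (order 5).
h: a_k = 0, 0, 1, 2/3, -4/3, 4/5, …
ICs: h(0) = 0, h′(0) = 0, h′′(0) = 2, h′′′(0) = 4, h′′′′(0) = -32.

f: a_k = 0, -2, 2, -8/3, 4, -32/5, …
g: a_k = 0, 4, 0, -8/3, 0, 8/15, …
L₀ := lclm(L_f,L_g); ord L₀ ≤ 2+2.
h=∫h₀ ⇒ L = L₀·Dx.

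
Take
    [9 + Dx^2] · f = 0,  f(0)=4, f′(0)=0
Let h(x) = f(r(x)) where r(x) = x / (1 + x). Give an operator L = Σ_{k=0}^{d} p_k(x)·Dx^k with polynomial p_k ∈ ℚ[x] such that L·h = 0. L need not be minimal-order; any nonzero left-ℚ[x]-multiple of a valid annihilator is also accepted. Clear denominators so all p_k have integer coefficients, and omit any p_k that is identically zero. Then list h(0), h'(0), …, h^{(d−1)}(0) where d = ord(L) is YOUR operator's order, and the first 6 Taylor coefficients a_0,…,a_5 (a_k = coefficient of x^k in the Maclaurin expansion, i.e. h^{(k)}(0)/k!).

L = 9 + (2 + 6·x + 6·x^2 + 2·x^3)·Dx + (1 + 4·x + 6·x^2 + 4·x^3 + x^4)·Dx^2  (order 2).
h: a_k = 4, 0, -18, 36, -81/2, 18, …
ICs: h(0) = 4, h′(0) = 0.

f: a_k = 4, 0, -18, 0, 27/2, 0, …
f∘r: x↦r, Dx↦Dx/r' in L_f ⇒ L₀.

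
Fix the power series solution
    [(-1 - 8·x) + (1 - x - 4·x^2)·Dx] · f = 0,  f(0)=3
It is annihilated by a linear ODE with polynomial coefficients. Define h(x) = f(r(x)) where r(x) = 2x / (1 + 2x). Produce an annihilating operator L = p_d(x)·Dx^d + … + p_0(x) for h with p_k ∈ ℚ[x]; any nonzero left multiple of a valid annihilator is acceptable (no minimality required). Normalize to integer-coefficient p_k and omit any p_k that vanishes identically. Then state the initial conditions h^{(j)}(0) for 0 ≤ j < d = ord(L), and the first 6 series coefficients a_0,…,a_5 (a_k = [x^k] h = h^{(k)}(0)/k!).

L = (2 + 36·x) + (-1 - 4·x + 12·x^2 + 32·x^3)·Dx  (order 1).
h: a_k = 3, 6, 48, 0, 768, -1536, …
ICs: h(0) = 3.

f: a_k = 3, 3, 15, 27, 87, 195, …
L₀ from L_f via x↦r, Dx↦r'^{-1}Dx.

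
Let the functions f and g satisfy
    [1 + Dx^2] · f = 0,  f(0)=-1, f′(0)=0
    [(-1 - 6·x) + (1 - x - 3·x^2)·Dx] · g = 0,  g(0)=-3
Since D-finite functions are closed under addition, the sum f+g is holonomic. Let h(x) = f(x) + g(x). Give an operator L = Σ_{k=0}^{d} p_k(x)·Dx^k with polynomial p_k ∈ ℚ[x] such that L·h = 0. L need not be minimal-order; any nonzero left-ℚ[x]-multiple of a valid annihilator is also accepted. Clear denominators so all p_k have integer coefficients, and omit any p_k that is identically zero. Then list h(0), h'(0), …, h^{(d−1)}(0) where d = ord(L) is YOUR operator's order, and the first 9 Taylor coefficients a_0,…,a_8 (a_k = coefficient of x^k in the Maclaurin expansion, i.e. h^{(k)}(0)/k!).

L = (-43 - 292·x - 307·x^2 - 624·x^3 - 45·x^4 - 54·x^5) + (9 + 7·x + 6·x^2 - 91·x^3 - 144·x^4 - 27·x^5 - 27·x^6)·Dx + (-43 - 292·x - 307·x^2 - 624·x^3 - 45·x^4 - 54·x^5)·Dx^2 + (9 + 7·x + 6·x^2 - 91·x^3 - 144·x^4 - 27·x^5 - 27·x^6)·Dx^3  (order 3).
h: a_k = -4, -3, -23/2, -21, -1369/24, -120, -209519/720, -651, -61447681/40320, …
ICs: h(0) = -4, h′(0) = -3, h′′(0) = -23.

f: a_k = -1, 0, 1/2, 0, -1/24, 0, 1/720, 0, -1/40320, …
g: a_k = -3, -3, -12, -21, -57, -120, -291, -651, -1524, …
L₀ := lclm(L_f,L_g); ord L₀ ≤ 2+1.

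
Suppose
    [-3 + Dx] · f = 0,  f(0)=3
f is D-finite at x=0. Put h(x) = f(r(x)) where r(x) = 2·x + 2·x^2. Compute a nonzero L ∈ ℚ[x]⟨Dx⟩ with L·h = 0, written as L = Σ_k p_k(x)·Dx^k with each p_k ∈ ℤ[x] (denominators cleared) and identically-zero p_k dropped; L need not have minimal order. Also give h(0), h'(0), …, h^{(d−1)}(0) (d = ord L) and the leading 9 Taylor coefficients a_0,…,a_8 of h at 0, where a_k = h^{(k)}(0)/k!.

L = (-6 - 12·x) + Dx  (order 1).
h: a_k = 3, 18, 72, 216, 540, 5832/5, 11232/5, 137376/35, 220968/35, …
ICs: h(0) = 3.

f: a_k = 3, 9, 27/2, 27/2, 81/8, 243/40, 243/80, 729/560, 2187/4480, …
h₀=f(r): pull back L_f along r ⇒ L₀.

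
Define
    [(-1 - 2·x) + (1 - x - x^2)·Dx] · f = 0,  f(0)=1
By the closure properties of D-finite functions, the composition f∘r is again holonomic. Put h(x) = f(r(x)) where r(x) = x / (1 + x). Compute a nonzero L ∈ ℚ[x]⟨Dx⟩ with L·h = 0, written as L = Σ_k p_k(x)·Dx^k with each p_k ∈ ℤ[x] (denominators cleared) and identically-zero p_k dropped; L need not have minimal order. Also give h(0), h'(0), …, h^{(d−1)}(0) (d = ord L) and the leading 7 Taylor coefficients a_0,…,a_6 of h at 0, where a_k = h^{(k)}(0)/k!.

f: a_k = 1, 1, 2, 3, 5, 8, 13, …
f∘r: x↦r, Dx↦Dx/r' in L_f ⇒ L₀.
L = (1 + 3·x) + (-1 - 2·x + x^3)·Dx  (order 1).
h: a_k = 1, 1, 1, 0, 1, -1, 2, …
ICs: h(0) = 1.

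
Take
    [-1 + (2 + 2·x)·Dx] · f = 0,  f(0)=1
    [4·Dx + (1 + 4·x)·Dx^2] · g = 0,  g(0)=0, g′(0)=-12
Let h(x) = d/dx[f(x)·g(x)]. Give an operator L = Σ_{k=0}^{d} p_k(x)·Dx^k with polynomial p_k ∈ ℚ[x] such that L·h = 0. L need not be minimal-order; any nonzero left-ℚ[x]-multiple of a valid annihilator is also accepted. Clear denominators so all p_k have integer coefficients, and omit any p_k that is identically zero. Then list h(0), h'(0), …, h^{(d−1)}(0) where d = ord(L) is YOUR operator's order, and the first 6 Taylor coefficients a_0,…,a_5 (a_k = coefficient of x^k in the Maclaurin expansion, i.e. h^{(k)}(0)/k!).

L = (-83 - 40·x + 16·x^2) + (-196 - 372·x - 48·x^2 + 128·x^3)·Dx + (-20 - 104·x - 84·x^2 + 64·x^3 + 64·x^4)·Dx^2  (order 2).
h: a_k = -12, 36, -303/2, 625, -81349/32, 1643073/160, …
ICs: h(0) = -12, h′(0) = 36.

f: a_k = 1, 1/2, -1/8, 1/16, -5/128, 7/256, …
g: a_k = 0, -12, 24, -64, 192, -3072/5, …
L₀ := L_f ⊗_s L_g (sym. prod.), ord ≤ 2.
Differentiate: ansatz ord ≤ ord L₀ ⇒ L.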